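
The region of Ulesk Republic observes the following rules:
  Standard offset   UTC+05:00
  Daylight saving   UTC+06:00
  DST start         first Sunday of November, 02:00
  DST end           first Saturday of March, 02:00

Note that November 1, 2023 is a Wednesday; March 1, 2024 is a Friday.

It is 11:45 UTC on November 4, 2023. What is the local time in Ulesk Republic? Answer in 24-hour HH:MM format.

16:45

1 November 2023 is a Wednesday, so the first Sunday is November 5.
1 March 2024 is a Friday, so the first Saturday is March 2.
At the standard offset (UTC+05:00), 11:45 UTC + 5h = 16:45 Ulesk Republic standard time.
The standard-time date in Ulesk Republic, November 4, 2023, does not fall between 5 November 2023 and 2 March 2024, so daylight saving is not in effect and Ulesk Republic is at UTC+05:00.
11:45 UTC + 5h = 16:45 local.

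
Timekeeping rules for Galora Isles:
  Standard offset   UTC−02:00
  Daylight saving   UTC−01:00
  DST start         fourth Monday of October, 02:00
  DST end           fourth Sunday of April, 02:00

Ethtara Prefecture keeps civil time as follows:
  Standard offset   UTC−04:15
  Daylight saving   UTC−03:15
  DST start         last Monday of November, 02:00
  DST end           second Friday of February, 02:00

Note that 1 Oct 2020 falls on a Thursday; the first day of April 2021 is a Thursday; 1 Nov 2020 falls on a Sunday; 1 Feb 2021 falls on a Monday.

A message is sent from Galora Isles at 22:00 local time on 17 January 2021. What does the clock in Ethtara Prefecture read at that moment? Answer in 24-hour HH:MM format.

19:45

1 October 2020 is a Thursday, so the first Monday is October 5 and the fourth is October 26.
1 April 2021 is a Thursday, so the first Sunday is April 4 and the fourth is April 25.
Daylight saving runs 26 October 2020 – 25 April 2021; 17 January 2021 is inside that window, so Galora Isles is at UTC−01:00.
22:00 Galora Isles + 1h = 23:00 UTC.
1 November 2020 is a Sunday, so Mondays fall on 2, 9, 16, 23, 30; the last is November 30.
1 February 2021 is a Monday, so the first Friday is February 5 and the second is February 12.
At the standard offset (UTC−04:15), 23:00 UTC − 4h15m = 18:45 Ethtara Prefecture standard time.
The standard-time date in Ethtara Prefecture, 17 January 2021, lies within the daylight-saving period (30 November 2020 – 12 February 2021), so Ethtara Prefecture is on daylight time, UTC−03:15.
23:00 UTC − 3h15m = 19:45 Ethtara Prefecture.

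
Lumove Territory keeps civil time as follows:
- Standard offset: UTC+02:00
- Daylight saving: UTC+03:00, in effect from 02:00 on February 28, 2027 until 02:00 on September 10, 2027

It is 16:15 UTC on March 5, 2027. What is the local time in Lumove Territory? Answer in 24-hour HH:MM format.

19:15

At the standard offset (UTC+02:00), 16:15 UTC + 2h = 18:15 Lumove Territory standard time.
The standard-time date in Lumove Territory, March 5, 2027, lies within the daylight-saving period (28 February – 10 September), so Lumove Territory is on daylight time, UTC+03:00.
16:15 UTC + 3h = 19:15 local.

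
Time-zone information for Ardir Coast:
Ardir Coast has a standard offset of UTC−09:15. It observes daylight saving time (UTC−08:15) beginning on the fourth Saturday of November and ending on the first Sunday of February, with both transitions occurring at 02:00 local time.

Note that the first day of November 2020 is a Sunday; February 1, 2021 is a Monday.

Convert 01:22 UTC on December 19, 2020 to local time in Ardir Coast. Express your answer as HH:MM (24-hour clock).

1 November 2020 is a Sunday, so the first Saturday is November 7 and the fourth is November 28.
1 February 2021 is a Monday, so the first Sunday is February 7.
At the standard offset (UTC−09:15), 01:22 UTC − 9h15m = 16:07 Ardir Coast standard time (rolling into the previous day, 18 December 2020).
The standard-time date in Ardir Coast, December 18, 2020, lies within the daylight-saving period (28 November 2020 – 7 February 2021), so Ardir Coast is on daylight time, UTC−08:15.
01:22 UTC − 8h15m = 17:07 local (rolling into the previous day, 18 December 2020).

17:07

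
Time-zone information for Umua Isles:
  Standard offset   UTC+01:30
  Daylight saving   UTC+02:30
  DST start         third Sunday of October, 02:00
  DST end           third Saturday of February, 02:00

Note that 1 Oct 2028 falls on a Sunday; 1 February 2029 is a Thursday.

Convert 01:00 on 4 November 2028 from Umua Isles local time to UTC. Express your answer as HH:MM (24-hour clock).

1 October 2028 is a Sunday, so the first Sunday is October 1 and the third is October 15.
1 February 2029 is a Thursday, so the first Saturday is February 3 and the third is February 17.
Daylight saving runs 15 October 2028 – 17 February 2029; 4 November 2028 is inside that window, so Umua Isles is at UTC+02:30.
01:00 local − 2h30m = 22:30 UTC (rolling into the previous day, 3 November 2028).

22:30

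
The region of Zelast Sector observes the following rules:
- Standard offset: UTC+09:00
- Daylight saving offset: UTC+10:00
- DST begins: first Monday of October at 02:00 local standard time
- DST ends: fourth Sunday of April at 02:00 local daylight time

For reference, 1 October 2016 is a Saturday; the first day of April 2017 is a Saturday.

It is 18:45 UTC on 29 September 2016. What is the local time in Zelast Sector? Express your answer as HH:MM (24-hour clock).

03:45

1 October 2016 is a Saturday, so the first Monday is October 3.
1 April 2017 is a Saturday, so the first Sunday is April 2 and the fourth is April 23.
At the standard offset (UTC+09:00), 18:45 UTC + 9h = 03:45 Zelast Sector standard time (rolling into the next day, 30 September 2016).
The standard-time date in Zelast Sector, 30 September 2016, does not fall between 3 October 2016 and 23 April 2017, so daylight saving is not in effect and Zelast Sector is at UTC+09:00.
18:45 UTC + 9h = 03:45 local (rolling into the next day, 30 September 2016).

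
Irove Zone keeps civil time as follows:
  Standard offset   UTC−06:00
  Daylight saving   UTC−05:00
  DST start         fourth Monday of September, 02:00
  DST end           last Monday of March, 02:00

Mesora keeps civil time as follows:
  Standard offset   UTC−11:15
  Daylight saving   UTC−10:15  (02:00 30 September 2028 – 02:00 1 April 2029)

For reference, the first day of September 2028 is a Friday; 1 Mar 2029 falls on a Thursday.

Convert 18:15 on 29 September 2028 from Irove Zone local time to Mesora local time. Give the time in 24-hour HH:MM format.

12:00

1 September 2028 is a Friday, so the first Monday is September 4 and the fourth is September 25.
1 March 2029 is a Thursday, so Mondays fall on 5, 12, 19, 26; the last is March 26.
Daylight saving runs 25 September 2028 – 26 March 2029; 29 September 2028 is inside that window, so Irove Zone is at UTC−05:00.
18:15 Irove Zone + 5h = 23:15 UTC.
At the standard offset (UTC−11:15), 23:15 UTC − 11h15m = 12:00 Mesora standard time.
The standard-time date in Mesora, 29 September 2028, does not fall between 30 September 2028 and 1 April 2029, so daylight saving is not in effect and Mesora is at UTC−11:15.
23:15 UTC − 11h15m = 12:00 Mesora.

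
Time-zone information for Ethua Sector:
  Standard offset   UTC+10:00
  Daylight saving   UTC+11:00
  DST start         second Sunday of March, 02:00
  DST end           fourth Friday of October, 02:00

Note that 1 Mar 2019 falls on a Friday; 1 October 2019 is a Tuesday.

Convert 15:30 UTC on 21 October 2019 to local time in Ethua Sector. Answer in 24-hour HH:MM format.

1 March 2019 is a Friday, so the first Sunday is March 3 and the second is March 10.
1 October 2019 is a Tuesday, so the first Friday is October 4 and the fourth is October 25.
At the standard offset (UTC+10:00), 15:30 UTC + 10h = 01:30 Ethua Sector standard time (rolling into the next day, 22 October 2019).
The standard-time date in Ethua Sector, 22 October 2019, falls between 10 March and 25 October, so daylight saving is in effect and Ethua Sector is at UTC+11:00.
15:30 UTC + 11h = 02:30 local (rolling into the next day, 22 October 2019).

02:30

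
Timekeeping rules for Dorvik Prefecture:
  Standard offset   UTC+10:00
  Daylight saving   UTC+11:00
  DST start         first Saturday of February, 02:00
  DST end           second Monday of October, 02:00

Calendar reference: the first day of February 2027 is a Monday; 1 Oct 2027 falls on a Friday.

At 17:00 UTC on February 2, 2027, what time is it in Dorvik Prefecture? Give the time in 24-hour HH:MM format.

1 February 2027 is a Monday, so the first Saturday is February 6.
1 October 2027 is a Friday, so the first Monday is October 4 and the second is October 11.
At the standard offset (UTC+10:00), 17:00 UTC + 10h = 03:00 Dorvik Prefecture standard time (rolling into the next day, 3 February 2027).
Daylight saving runs 6 February – 11 October; the standard-time date in Dorvik Prefecture, February 3, 2027, is outside that window, so Dorvik Prefecture is on standard time at UTC+10:00.
17:00 UTC + 10h = 03:00 local (rolling into the next day, 3 February 2027).

03:00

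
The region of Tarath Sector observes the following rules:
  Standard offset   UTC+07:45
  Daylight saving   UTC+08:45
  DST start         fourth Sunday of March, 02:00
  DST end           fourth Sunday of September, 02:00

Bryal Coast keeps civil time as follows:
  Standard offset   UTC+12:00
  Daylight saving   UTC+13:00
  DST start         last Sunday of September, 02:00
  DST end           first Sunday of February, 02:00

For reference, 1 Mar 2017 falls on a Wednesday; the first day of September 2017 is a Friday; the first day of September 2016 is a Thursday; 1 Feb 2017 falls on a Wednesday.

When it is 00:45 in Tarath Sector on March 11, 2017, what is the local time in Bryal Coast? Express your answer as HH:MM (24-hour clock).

1 March 2017 is a Wednesday, so the first Sunday is March 5 and the fourth is March 26.
1 September 2017 is a Friday, so the first Sunday is September 3 and the fourth is September 24.
March 11, 2017 does not fall between 26 March and 24 September, so daylight saving is not in effect and Tarath Sector is at UTC+07:45.
00:45 Tarath Sector − 7h45m = 17:00 UTC (rolling into the previous day, 10 March 2017).
1 September 2016 is a Thursday, so Sundays fall on 4, 11, 18, 25; the last is September 25.
1 February 2017 is a Wednesday, so the first Sunday is February 5.
At the standard offset (UTC+12:00), 17:00 UTC + 12h = 05:00 Bryal Coast standard time (rolling into the next day, 11 March 2017).
The standard-time date in Bryal Coast, March 11, 2017, does not fall between 25 September 2016 and 5 February 2017, so daylight saving is not in effect and Bryal Coast is at UTC+12:00.
17:00 UTC + 12h = 05:00 Bryal Coast (rolling into the next day, 11 March 2017).

05:00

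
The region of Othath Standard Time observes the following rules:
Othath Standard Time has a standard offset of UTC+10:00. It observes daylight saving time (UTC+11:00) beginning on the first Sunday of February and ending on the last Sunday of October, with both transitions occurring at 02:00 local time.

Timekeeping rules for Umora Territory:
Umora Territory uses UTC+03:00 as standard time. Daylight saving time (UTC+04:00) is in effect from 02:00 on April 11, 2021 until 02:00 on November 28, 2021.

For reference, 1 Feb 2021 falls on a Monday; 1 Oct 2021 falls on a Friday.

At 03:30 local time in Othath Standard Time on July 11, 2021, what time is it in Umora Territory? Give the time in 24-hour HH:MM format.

20:30

1 February 2021 is a Monday, so the first Sunday is February 7.
1 October 2021 is a Friday, so Sundays fall on 3, 10, 17, 24, 31; the last is October 31.
July 11, 2021 lies within the daylight-saving period (7 February – 31 October), so Othath Standard Time is on daylight time, UTC+11:00.
03:30 Othath Standard Time − 11h = 16:30 UTC (rolling into the previous day, 10 July 2021).
At the standard offset (UTC+03:00), 16:30 UTC + 3h = 19:30 Umora Territory standard time.
The standard-time date in Umora Territory, July 10, 2021, falls between 11 April and 28 November, so daylight saving is in effect and Umora Territory is at UTC+04:00.
16:30 UTC + 4h = 20:30 Umora Territory.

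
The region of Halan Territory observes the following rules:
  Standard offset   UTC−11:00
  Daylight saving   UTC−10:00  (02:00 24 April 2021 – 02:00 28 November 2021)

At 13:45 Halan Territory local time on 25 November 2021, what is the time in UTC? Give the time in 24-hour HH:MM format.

23:45

Daylight saving runs 24 April – 28 November; 25 November 2021 is inside that window, so Halan Territory is at UTC−10:00.
13:45 local + 10h = 23:45 UTC.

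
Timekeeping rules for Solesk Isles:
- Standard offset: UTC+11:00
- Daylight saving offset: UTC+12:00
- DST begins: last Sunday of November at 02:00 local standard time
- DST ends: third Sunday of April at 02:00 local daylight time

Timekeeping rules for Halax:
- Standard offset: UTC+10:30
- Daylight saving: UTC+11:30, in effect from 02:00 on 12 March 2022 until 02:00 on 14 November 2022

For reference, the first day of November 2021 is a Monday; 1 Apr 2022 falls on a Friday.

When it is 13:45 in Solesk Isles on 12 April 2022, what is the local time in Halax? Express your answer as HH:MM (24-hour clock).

13:15

1 November 2021 is a Monday, so Sundays fall on 7, 14, 21, 28; the last is November 28.
1 April 2022 is a Friday, so the first Sunday is April 3 and the third is April 17.
12 April 2022 lies within the daylight-saving period (28 November 2021 – 17 April 2022), so Solesk Isles is on daylight time, UTC+12:00.
13:45 Solesk Isles − 12h = 01:45 UTC.
At the standard offset (UTC+10:30), 01:45 UTC + 10h30m = 12:15 Halax standard time.
The standard-time date in Halax, 12 April 2022, lies within the daylight-saving period (12 March – 14 November), so Halax is on daylight time, UTC+11:30.
01:45 UTC + 11h30m = 13:15 Halax.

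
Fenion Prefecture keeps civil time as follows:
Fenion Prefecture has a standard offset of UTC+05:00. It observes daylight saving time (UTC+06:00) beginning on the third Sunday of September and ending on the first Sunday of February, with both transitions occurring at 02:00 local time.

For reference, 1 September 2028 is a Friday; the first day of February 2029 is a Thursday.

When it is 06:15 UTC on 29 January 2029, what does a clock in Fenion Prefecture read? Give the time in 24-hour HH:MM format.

1 September 2028 is a Friday, so the first Sunday is September 3 and the third is September 17.
1 February 2029 is a Thursday, so the first Sunday is February 4.
At the standard offset (UTC+05:00), 06:15 UTC + 5h = 11:15 Fenion Prefecture standard time.
The standard-time date in Fenion Prefecture, 29 January 2029, lies within the daylight-saving period (17 September 2028 – 4 February 2029), so Fenion Prefecture is on daylight time, UTC+06:00.
06:15 UTC + 6h = 12:15 local.

12:15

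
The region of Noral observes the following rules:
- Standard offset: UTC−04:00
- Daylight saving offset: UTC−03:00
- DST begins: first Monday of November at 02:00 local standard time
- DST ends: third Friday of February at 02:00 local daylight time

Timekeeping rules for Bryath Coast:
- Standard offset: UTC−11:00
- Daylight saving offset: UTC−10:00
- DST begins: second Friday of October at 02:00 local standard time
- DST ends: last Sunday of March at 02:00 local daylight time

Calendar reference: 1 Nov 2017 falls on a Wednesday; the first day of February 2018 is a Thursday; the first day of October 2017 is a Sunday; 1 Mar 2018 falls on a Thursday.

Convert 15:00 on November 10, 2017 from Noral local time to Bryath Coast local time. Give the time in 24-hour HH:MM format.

1 November 2017 is a Wednesday, so the first Monday is November 6.
1 February 2018 is a Thursday, so the first Friday is February 2 and the third is February 16.
Daylight saving runs 6 November 2017 – 16 February 2018; November 10, 2017 is inside that window, so Noral is at UTC−03:00.
15:00 Noral + 3h = 18:00 UTC.
1 October 2017 is a Sunday, so the first Friday is October 6 and the second is October 13.
1 March 2018 is a Thursday, so Sundays fall on 4, 11, 18, 25; the last is March 25.
At the standard offset (UTC−11:00), 18:00 UTC − 11h = 07:00 Bryath Coast standard time.
Daylight saving runs 13 October 2017 – 25 March 2018; the standard-time date in Bryath Coast, November 10, 2017, is inside that window, so Bryath Coast is at UTC−10:00.
18:00 UTC − 10h = 08:00 Bryath Coast.

08:00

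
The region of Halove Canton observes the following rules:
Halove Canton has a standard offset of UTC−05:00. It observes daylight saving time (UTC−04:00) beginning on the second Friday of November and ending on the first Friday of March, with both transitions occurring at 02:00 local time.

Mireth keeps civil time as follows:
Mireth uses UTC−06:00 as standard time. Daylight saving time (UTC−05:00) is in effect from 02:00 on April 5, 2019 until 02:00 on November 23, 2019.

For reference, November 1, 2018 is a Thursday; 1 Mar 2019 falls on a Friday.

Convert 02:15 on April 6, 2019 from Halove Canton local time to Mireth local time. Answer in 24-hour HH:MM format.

1 November 2018 is a Thursday, so the first Friday is November 2 and the second is November 9.
1 March 2019 is a Friday, so the first Friday is March 1.
April 6, 2019 is outside the daylight-saving period (9 November 2018 – 1 March 2019), so Halove Canton is on standard time, UTC−05:00.
02:15 Halove Canton + 5h = 07:15 UTC.
At the standard offset (UTC−06:00), 07:15 UTC − 6h = 01:15 Mireth standard time.
Daylight saving runs 5 April – 23 November; the standard-time date in Mireth, April 6, 2019, is inside that window, so Mireth is at UTC−05:00.
07:15 UTC − 5h = 02:15 Mireth.

02:15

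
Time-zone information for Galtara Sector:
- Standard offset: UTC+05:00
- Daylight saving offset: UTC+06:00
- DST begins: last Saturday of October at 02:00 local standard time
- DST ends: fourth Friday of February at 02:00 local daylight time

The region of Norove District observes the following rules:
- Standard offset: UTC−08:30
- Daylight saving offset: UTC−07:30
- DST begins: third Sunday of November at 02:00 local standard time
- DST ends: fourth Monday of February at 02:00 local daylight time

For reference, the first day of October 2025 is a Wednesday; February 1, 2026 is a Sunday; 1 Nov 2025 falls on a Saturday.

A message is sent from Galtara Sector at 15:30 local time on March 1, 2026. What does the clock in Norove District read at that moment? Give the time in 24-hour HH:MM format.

1 October 2025 is a Wednesday, so Saturdays fall on 4, 11, 18, 25; the last is October 25.
1 February 2026 is a Sunday, so the first Friday is February 6 and the fourth is February 27.
Daylight saving runs 25 October 2025 – 27 February 2026; March 1, 2026 is outside that window, so Galtara Sector is on standard time at UTC+05:00.
15:30 Galtara Sector − 5h = 10:30 UTC.
1 November 2025 is a Saturday, so the first Sunday is November 2 and the third is November 16.
1 February 2026 is a Sunday, so the first Monday is February 2 and the fourth is February 23.
At the standard offset (UTC−08:30), 10:30 UTC − 8h30m = 02:00 Norove District standard time.
Daylight saving runs 16 November 2025 – 23 February 2026; the standard-time date in Norove District, March 1, 2026, is outside that window, so Norove District is on standard time at UTC−08:30.
10:30 UTC − 8h30m = 02:00 Norove District.

02:00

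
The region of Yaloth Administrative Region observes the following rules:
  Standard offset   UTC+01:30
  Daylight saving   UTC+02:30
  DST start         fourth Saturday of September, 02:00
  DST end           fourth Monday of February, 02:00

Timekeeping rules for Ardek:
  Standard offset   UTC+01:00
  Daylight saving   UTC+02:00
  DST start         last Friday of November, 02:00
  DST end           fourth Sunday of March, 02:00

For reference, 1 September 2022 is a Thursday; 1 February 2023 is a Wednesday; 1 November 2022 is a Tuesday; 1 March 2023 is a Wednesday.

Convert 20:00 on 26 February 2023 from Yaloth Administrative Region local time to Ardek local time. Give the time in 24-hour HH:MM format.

1 September 2022 is a Thursday, so the first Saturday is September 3 and the fourth is September 24.
1 February 2023 is a Wednesday, so the first Monday is February 6 and the fourth is February 27.
Daylight saving runs 24 September 2022 – 27 February 2023; 26 February 2023 is inside that window, so Yaloth Administrative Region is at UTC+02:30.
20:00 Yaloth Administrative Region − 2h30m = 17:30 UTC.
1 November 2022 is a Tuesday, so Fridays fall on 4, 11, 18, 25; the last is November 25.
1 March 2023 is a Wednesday, so the first Sunday is March 5 and the fourth is March 26.
At the standard offset (UTC+01:00), 17:30 UTC + 1h = 18:30 Ardek standard time.
The standard-time date in Ardek, 26 February 2023, lies within the daylight-saving period (25 November 2022 – 26 March 2023), so Ardek is on daylight time, UTC+02:00.
17:30 UTC + 2h = 19:30 Ardek.

19:30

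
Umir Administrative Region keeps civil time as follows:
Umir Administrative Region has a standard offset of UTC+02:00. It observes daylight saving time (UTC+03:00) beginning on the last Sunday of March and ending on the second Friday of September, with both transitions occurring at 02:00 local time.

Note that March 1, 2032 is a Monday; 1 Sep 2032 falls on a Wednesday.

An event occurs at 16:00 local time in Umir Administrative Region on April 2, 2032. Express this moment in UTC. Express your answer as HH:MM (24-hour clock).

1 March 2032 is a Monday, so Sundays fall on 7, 14, 21, 28; the last is March 28.
1 September 2032 is a Wednesday, so the first Friday is September 3 and the second is September 10.
April 2, 2032 falls between 28 March and 10 September, so daylight saving is in effect and Umir Administrative Region is at UTC+03:00.
16:00 local − 3h = 13:00 UTC.

13:00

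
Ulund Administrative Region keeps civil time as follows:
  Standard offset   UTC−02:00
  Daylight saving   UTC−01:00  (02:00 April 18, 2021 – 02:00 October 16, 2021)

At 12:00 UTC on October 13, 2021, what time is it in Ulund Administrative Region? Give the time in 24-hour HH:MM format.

11:00

At the standard offset (UTC−02:00), 12:00 UTC − 2h = 10:00 Ulund Administrative Region standard time.
Daylight saving runs 18 April – 16 October; the standard-time date in Ulund Administrative Region, October 13, 2021, is inside that window, so Ulund Administrative Region is at UTC−01:00.
12:00 UTC − 1h = 11:00 local.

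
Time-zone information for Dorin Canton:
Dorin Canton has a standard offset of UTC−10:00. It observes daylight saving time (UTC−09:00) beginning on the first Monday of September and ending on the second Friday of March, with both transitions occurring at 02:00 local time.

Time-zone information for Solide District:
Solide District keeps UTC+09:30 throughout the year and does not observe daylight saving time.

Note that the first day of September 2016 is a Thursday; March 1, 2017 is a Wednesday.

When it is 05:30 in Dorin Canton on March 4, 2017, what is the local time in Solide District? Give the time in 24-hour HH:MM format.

1 September 2016 is a Thursday, so the first Monday is September 5.
1 March 2017 is a Wednesday, so the first Friday is March 3 and the second is March 10.
March 4, 2017 falls between 5 September 2016 and 10 March 2017, so daylight saving is in effect and Dorin Canton is at UTC−09:00.
05:30 Dorin Canton + 9h = 14:30 UTC.
Solide District stays on UTC+09:30 all year.
14:30 UTC + 9h30m = 00:00 Solide District (rolling into the next day, 5 March 2017).

00:00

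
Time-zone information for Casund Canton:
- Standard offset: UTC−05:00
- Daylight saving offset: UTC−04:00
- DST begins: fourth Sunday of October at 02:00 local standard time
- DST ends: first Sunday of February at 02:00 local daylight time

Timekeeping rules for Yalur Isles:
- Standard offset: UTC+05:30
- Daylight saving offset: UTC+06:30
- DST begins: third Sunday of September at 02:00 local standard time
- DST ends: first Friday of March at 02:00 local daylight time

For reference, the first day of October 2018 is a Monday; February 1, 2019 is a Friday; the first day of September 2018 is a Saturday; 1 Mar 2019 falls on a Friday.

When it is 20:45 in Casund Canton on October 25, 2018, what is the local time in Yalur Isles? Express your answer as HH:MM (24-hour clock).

1 October 2018 is a Monday, so the first Sunday is October 7 and the fourth is October 28.
1 February 2019 is a Friday, so the first Sunday is February 3.
Daylight saving runs 28 October 2018 – 3 February 2019; October 25, 2018 is outside that window, so Casund Canton is on standard time at UTC−05:00.
20:45 Casund Canton + 5h = 01:45 UTC (rolling into the next day, 26 October 2018).
1 September 2018 is a Saturday, so the first Sunday is September 2 and the third is September 16.
1 March 2019 is a Friday, so the first Friday is March 1.
At the standard offset (UTC+05:30), 01:45 UTC + 5h30m = 07:15 Yalur Isles standard time.
The standard-time date in Yalur Isles, October 26, 2018, lies within the daylight-saving period (16 September 2018 – 1 March 2019), so Yalur Isles is on daylight time, UTC+06:30.
01:45 UTC + 6h30m = 08:15 Yalur Isles.

08:15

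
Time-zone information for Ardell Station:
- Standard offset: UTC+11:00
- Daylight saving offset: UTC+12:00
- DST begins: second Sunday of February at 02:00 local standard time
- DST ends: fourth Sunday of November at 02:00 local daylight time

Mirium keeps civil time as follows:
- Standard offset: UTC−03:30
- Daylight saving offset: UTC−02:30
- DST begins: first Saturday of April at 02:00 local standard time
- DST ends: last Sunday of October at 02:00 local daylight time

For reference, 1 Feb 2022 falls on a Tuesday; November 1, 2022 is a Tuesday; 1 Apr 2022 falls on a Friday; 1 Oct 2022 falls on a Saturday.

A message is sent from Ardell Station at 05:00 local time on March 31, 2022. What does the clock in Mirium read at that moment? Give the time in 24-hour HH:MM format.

1 February 2022 is a Tuesday, so the first Sunday is February 6 and the second is February 13.
1 November 2022 is a Tuesday, so the first Sunday is November 6 and the fourth is November 27.
March 31, 2022 lies within the daylight-saving period (13 February – 27 November), so Ardell Station is on daylight time, UTC+12:00.
05:00 Ardell Station − 12h = 17:00 UTC (rolling into the previous day, 30 March 2022).
1 April 2022 is a Friday, so the first Saturday is April 2.
1 October 2022 is a Saturday, so Sundays fall on 2, 9, 16, 23, 30; the last is October 30.
At the standard offset (UTC−03:30), 17:00 UTC − 3h30m = 13:30 Mirium standard time.
The standard-time date in Mirium, March 30, 2022, is outside the daylight-saving period (2 April – 30 October), so Mirium is on standard time, UTC−03:30.
17:00 UTC − 3h30m = 13:30 Mirium.

13:30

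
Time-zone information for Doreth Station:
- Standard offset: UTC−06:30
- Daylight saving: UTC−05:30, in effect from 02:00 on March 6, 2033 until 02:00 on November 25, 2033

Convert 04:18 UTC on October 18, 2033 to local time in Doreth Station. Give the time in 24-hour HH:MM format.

At the standard offset (UTC−06:30), 04:18 UTC − 6h30m = 21:48 Doreth Station standard time (rolling into the previous day, 17 October 2033).
The standard-time date in Doreth Station, October 17, 2033, lies within the daylight-saving period (6 March – 25 November), so Doreth Station is on daylight time, UTC−05:30.
04:18 UTC − 5h30m = 22:48 local (rolling into the previous day, 17 October 2033).

22:48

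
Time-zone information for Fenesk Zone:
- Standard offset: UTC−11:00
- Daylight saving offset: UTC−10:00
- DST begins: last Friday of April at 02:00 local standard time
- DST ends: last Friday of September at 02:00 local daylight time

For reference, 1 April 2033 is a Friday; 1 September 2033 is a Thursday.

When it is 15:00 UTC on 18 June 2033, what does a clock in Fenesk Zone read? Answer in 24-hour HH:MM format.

05:00

1 April 2033 is a Friday, so Fridays fall on 1, 8, 15, 22, 29; the last is April 29.
1 September 2033 is a Thursday, so Fridays fall on 2, 9, 16, 23, 30; the last is September 30.
At the standard offset (UTC−11:00), 15:00 UTC − 11h = 04:00 Fenesk Zone standard time.
Daylight saving runs 29 April – 30 September; the standard-time date in Fenesk Zone, 18 June 2033, is inside that window, so Fenesk Zone is at UTC−10:00.
15:00 UTC − 10h = 05:00 local.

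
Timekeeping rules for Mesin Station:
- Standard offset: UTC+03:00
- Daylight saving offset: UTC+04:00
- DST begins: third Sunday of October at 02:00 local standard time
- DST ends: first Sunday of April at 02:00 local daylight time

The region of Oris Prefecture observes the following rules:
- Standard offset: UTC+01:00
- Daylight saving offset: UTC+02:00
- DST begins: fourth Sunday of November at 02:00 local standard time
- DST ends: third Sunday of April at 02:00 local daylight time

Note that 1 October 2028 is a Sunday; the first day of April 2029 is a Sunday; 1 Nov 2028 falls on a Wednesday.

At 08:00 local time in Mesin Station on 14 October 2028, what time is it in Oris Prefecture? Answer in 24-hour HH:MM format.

06:00

1 October 2028 is a Sunday, so the first Sunday is October 1 and the third is October 15.
1 April 2029 is a Sunday, so the first Sunday is April 1.
14 October 2028 is outside the daylight-saving period (15 October 2028 – 1 April 2029), so Mesin Station is on standard time, UTC+03:00.
08:00 Mesin Station − 3h = 05:00 UTC.
1 November 2028 is a Wednesday, so the first Sunday is November 5 and the fourth is November 26.
1 April 2029 is a Sunday, so the first Sunday is April 1 and the third is April 15.
At the standard offset (UTC+01:00), 05:00 UTC + 1h = 06:00 Oris Prefecture standard time.
Daylight saving runs 26 November 2028 – 15 April 2029; the standard-time date in Oris Prefecture, 14 October 2028, is outside that window, so Oris Prefecture is on standard time at UTC+01:00.
05:00 UTC + 1h = 06:00 Oris Prefecture.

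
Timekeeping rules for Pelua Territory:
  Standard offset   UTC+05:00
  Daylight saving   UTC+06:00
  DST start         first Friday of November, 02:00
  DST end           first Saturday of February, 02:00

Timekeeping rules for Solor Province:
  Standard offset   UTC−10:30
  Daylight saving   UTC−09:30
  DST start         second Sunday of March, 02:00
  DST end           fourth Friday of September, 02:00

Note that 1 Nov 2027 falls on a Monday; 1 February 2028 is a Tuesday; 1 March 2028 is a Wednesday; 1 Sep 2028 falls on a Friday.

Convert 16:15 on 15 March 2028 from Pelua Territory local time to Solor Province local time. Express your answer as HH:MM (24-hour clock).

1 November 2027 is a Monday, so the first Friday is November 5.
1 February 2028 is a Tuesday, so the first Saturday is February 5.
15 March 2028 is outside the daylight-saving period (5 November 2027 – 5 February 2028), so Pelua Territory is on standard time, UTC+05:00.
16:15 Pelua Territory − 5h = 11:15 UTC.
1 March 2028 is a Wednesday, so the first Sunday is March 5 and the second is March 12.
1 September 2028 is a Friday, so the first Friday is September 1 and the fourth is September 22.
At the standard offset (UTC−10:30), 11:15 UTC − 10h30m = 00:45 Solor Province standard time.
Daylight saving runs 12 March – 22 September; the standard-time date in Solor Province, 15 March 2028, is inside that window, so Solor Province is at UTC−09:30.
11:15 UTC − 9h30m = 01:45 Solor Province.

01:45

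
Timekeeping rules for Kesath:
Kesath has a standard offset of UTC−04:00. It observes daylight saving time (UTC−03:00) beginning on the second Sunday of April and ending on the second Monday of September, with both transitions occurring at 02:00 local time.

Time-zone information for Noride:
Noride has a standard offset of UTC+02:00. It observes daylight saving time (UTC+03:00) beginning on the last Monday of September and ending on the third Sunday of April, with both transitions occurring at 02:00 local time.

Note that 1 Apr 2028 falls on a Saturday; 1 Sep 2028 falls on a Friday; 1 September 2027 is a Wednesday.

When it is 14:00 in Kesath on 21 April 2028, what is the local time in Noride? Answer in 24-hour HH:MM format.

19:00

1 April 2028 is a Saturday, so the first Sunday is April 2 and the second is April 9.
1 September 2028 is a Friday, so the first Monday is September 4 and the second is September 11.
21 April 2028 lies within the daylight-saving period (9 April – 11 September), so Kesath is on daylight time, UTC−03:00.
14:00 Kesath + 3h = 17:00 UTC.
1 September 2027 is a Wednesday, so Mondays fall on 6, 13, 20, 27; the last is September 27.
1 April 2028 is a Saturday, so the first Sunday is April 2 and the third is April 16.
At the standard offset (UTC+02:00), 17:00 UTC + 2h = 19:00 Noride standard time.
The standard-time date in Noride, 21 April 2028, does not fall between 27 September 2027 and 16 April 2028, so daylight saving is not in effect and Noride is at UTC+02:00.
17:00 UTC + 2h = 19:00 Noride.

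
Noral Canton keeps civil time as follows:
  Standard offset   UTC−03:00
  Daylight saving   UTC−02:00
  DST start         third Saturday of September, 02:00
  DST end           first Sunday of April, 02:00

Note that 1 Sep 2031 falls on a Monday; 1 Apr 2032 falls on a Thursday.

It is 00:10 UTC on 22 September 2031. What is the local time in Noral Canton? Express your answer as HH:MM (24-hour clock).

22:10

1 September 2031 is a Monday, so the first Saturday is September 6 and the third is September 20.
1 April 2032 is a Thursday, so the first Sunday is April 4.
At the standard offset (UTC−03:00), 00:10 UTC − 3h = 21:10 Noral Canton standard time (rolling into the previous day, 21 September 2031).
The standard-time date in Noral Canton, 21 September 2031, lies within the daylight-saving period (20 September 2031 – 4 April 2032), so Noral Canton is on daylight time, UTC−02:00.
00:10 UTC − 2h = 22:10 local (rolling into the previous day, 21 September 2031).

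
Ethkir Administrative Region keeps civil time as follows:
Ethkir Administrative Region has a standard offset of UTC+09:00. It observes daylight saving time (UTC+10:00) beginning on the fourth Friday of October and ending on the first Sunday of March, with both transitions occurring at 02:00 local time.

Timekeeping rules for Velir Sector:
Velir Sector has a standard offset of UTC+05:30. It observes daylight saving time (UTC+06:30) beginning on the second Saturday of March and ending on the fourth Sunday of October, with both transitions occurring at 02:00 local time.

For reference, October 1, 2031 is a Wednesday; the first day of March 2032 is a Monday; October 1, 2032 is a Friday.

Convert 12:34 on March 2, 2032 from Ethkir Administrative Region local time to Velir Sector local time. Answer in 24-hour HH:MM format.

1 October 2031 is a Wednesday, so the first Friday is October 3 and the fourth is October 24.
1 March 2032 is a Monday, so the first Sunday is March 7.
March 2, 2032 falls between 24 October 2031 and 7 March 2032, so daylight saving is in effect and Ethkir Administrative Region is at UTC+10:00.
12:34 Ethkir Administrative Region − 10h = 02:34 UTC.
1 March 2032 is a Monday, so the first Saturday is March 6 and the second is March 13.
1 October 2032 is a Friday, so the first Sunday is October 3 and the fourth is October 24.
At the standard offset (UTC+05:30), 02:34 UTC + 5h30m = 08:04 Velir Sector standard time.
The standard-time date in Velir Sector, March 2, 2032, does not fall between 13 March and 24 October, so daylight saving is not in effect and Velir Sector is at UTC+05:30.
02:34 UTC + 5h30m = 08:04 Velir Sector.

08:04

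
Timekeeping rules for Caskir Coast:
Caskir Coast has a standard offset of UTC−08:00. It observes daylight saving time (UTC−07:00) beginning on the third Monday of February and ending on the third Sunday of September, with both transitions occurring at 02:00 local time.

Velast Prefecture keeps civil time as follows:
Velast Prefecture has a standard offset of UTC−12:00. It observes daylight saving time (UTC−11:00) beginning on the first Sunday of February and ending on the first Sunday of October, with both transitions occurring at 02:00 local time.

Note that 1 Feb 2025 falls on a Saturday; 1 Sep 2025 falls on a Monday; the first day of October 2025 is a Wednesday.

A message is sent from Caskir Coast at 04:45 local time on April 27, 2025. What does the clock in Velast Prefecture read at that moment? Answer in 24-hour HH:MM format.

1 February 2025 is a Saturday, so the first Monday is February 3 and the third is February 17.
1 September 2025 is a Monday, so the first Sunday is September 7 and the third is September 21.
April 27, 2025 falls between 17 February and 21 September, so daylight saving is in effect and Caskir Coast is at UTC−07:00.
04:45 Caskir Coast + 7h = 11:45 UTC.
1 February 2025 is a Saturday, so the first Sunday is February 2.
1 October 2025 is a Wednesday, so the first Sunday is October 5.
At the standard offset (UTC−12:00), 11:45 UTC − 12h = 23:45 Velast Prefecture standard time (rolling into the previous day, 26 April 2025).
Daylight saving runs 2 February – 5 October; the standard-time date in Velast Prefecture, April 26, 2025, is inside that window, so Velast Prefecture is at UTC−11:00.
11:45 UTC − 11h = 00:45 Velast Prefecture.

00:45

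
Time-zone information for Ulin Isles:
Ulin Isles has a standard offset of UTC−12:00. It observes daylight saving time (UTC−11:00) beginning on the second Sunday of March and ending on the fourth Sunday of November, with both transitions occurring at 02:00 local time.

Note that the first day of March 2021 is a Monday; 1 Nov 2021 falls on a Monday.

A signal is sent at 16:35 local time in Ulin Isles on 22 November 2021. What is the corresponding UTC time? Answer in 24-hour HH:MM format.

03:35

1 March 2021 is a Monday, so the first Sunday is March 7 and the second is March 14.
1 November 2021 is a Monday, so the first Sunday is November 7 and the fourth is November 28.
22 November 2021 lies within the daylight-saving period (14 March – 28 November), so Ulin Isles is on daylight time, UTC−11:00.
16:35 local + 11h = 03:35 UTC (rolling into the next day, 23 November 2021).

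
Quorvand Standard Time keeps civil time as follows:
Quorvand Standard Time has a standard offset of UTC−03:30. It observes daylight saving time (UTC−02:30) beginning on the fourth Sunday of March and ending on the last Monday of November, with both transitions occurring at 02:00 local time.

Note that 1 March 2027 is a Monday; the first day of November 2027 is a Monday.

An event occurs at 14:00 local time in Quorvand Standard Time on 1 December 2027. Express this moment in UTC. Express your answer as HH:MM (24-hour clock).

1 March 2027 is a Monday, so the first Sunday is March 7 and the fourth is March 28.
1 November 2027 is a Monday, so Mondays fall on 1, 8, 15, 22, 29; the last is November 29.
Daylight saving runs 28 March – 29 November; 1 December 2027 is outside that window, so Quorvand Standard Time is on standard time at UTC−03:30.
14:00 local + 3h30m = 17:30 UTC.

17:30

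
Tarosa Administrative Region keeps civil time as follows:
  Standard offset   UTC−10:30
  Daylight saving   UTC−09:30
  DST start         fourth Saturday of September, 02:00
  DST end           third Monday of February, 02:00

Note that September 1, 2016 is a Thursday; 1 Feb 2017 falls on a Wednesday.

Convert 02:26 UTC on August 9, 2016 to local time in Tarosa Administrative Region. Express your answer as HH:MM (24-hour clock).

1 September 2016 is a Thursday, so the first Saturday is September 3 and the fourth is September 24.
1 February 2017 is a Wednesday, so the first Monday is February 6 and the third is February 20.
At the standard offset (UTC−10:30), 02:26 UTC − 10h30m = 15:56 Tarosa Administrative Region standard time (rolling into the previous day, 8 August 2016).
The standard-time date in Tarosa Administrative Region, August 8, 2016, does not fall between 24 September 2016 and 20 February 2017, so daylight saving is not in effect and Tarosa Administrative Region is at UTC−10:30.
02:26 UTC − 10h30m = 15:56 local (rolling into the previous day, 8 August 2016).

15:56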